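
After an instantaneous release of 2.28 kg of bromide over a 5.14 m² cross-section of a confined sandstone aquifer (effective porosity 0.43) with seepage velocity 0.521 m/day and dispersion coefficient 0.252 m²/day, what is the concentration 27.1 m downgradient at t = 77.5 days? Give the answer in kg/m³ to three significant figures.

0.00689 kg/m³

For an instantaneous plane source, C(x,t) = M/(n_e·A·√(4πDt)) · exp(−(x−vt)²/(4Dt)), with n_e·A the pore (flow) area.
Plume center vt = 0.521 × 77.5 = 40.3775 m, so the well at 27.1 m is 13.2775 m upgradient of the peak.
√(4πDt) = 15.67 m, giving peak height M/(n_e·A·√(4πDt)) = 2.28/(0.43 × 5.14 × 15.67) = 0.06583 kg/m³.
(x−vt)²/(4Dt) = (-13.2775)²/(4 × 0.252 × 77.5) = 2.257; exp(−2.257) = 0.1047.
C = 0.06583 × 0.1047 = 0.00689 kg/m³.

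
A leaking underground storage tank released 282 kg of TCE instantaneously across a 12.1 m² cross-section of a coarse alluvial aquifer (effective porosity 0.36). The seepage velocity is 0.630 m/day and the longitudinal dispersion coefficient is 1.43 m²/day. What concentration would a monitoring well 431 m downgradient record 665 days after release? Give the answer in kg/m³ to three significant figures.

For an instantaneous plane source, C(x,t) = M/(n_e·A·√(4πDt)) · exp(−(x−vt)²/(4Dt)), with n_e·A the pore (flow) area.
Plume center vt = 0.630 × 665 = 418.95 m, so the well at 431 m is 12.05 m downgradient of the peak.
√(4πDt) = 109.3 m, giving peak height M/(n_e·A·√(4πDt)) = 282/(0.36 × 12.1 × 109.3) = 0.5923 kg/m³.
(x−vt)²/(4Dt) = (12.05)²/(4 × 1.43 × 665) = 0.03817; exp(−0.03817) = 0.9625.
C = 0.5923 × 0.9625 = 0.570 kg/m³.

0.570 kg/m³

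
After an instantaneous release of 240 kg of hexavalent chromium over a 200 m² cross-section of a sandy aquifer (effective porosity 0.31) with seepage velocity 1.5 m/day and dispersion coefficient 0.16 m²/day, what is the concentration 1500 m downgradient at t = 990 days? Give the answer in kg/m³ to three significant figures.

For an instantaneous plane source, C(x,t) = M/(n_e·A·√(4πDt)) · exp(−(x−vt)²/(4Dt)), with n_e·A the pore (flow) area.
Plume center vt = 1.5 × 990 = 1485 m, so the well at 1500 m is 15 m downgradient of the peak.
√(4πDt) = 44.62 m, giving peak height M/(n_e·A·√(4πDt)) = 240/(0.31 × 200 × 44.62) = 0.08675 kg/m³.
(x−vt)²/(4Dt) = (15)²/(4 × 0.16 × 990) = 0.3551; exp(−0.3551) = 0.7011.
C = 0.08675 × 0.7011 = 0.0608 kg/m³.

0.0608 kg/m³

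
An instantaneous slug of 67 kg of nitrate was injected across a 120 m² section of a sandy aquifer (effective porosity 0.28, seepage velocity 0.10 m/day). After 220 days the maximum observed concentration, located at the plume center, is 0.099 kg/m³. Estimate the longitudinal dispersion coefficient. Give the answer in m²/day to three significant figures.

0.147 m²/day

At the plume center C_max = M/(n_e·A·√(4πDt)), so D = M²/(4πt·(n_e·A·C_max)²).
n_e·A·C_max = 0.28 × 120 × 0.099 = 3.326 kg/m.
D = 67²/(4π × 220 × 3.326²) = 0.147 m²/day.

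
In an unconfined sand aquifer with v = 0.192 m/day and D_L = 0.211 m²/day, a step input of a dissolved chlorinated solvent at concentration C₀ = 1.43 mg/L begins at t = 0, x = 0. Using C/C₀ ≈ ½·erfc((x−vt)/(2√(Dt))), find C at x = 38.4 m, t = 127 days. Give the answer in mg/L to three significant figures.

0.0397 mg/L

For a continuous step input, C/C₀ ≈ ½·erfc((x−vt)/(2√(Dt))).
vt = 0.192 × 127 = 24.384 m and 2√(Dt) = 2√(0.211 × 127) = 10.35 m.
Argument (x−vt)/(2√(Dt)) = (38.4 − 24.384)/10.35 = 1.354; ½·erfc(1.354) = 0.02776.
C = 1.43 × 0.02776 = 0.0397 mg/L.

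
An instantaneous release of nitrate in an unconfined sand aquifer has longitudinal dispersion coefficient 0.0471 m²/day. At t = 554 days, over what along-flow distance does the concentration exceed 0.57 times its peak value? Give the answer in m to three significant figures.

15.3 m

The plume is Gaussian with σ = √(2Dt) = √(2 × 0.0471 × 554) = 7.224 m.
C/C_peak = exp(−Δx²/(2σ²)) = 0.57 ⇒ Δx = σ·√(−2 ln 0.57) = 7.224 × 1.060 = 7.657 m.
Width = 2Δx = 15.3 m.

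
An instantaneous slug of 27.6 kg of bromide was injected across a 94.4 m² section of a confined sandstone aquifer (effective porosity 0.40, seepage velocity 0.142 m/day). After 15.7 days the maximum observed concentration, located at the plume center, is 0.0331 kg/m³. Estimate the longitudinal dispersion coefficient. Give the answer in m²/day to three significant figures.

2.47 m²/day

At the plume center C_max = M/(n_e·A·√(4πDt)), so D = M²/(4πt·(n_e·A·C_max)²).
n_e·A·C_max = 0.40 × 94.4 × 0.0331 = 1.250 kg/m.
D = 27.6²/(4π × 15.7 × 1.250²) = 2.47 m²/day.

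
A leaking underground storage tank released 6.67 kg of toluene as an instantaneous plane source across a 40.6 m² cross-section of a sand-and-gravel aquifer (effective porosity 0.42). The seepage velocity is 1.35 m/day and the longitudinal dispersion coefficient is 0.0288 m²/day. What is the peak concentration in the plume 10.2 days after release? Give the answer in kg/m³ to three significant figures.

0.204 kg/m³

The peak of an instantaneous 1D plume sits at x = vt; there the Gaussian factor is 1 and C_max = M/(n_e·A·√(4πDt)), where n_e·A is the pore area the mass is dissolved in.
√(4πDt) = √(4π × 0.0288 × 10.2) = 1.921 m, so C_max = 6.67/(0.42 × 40.6 × 1.921) = 0.204 kg/m³.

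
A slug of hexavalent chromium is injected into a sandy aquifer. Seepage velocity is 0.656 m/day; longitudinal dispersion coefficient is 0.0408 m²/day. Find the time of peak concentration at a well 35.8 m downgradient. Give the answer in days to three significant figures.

For the 1D instantaneous-source solution, setting ∂C/∂t = 0 at fixed x gives v²t² + 2Dt − x² = 0, so t = (√(D² + v²x²) − D)/v².
√(D² + v²x²) = √(0.0408² + 0.656² × 35.8²) = 23.48; v² = 0.430336.
t = (23.48 − 0.0408)/0.430336 = 54.5 days (vs. the pure-advection estimate x/v = 54.6 d).

54.5 days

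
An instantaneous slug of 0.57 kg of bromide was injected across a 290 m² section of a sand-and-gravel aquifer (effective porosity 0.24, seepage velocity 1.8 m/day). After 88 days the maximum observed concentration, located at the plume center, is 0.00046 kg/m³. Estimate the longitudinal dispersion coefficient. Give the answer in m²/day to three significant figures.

At the plume center C_max = M/(n_e·A·√(4πDt)), so D = M²/(4πt·(n_e·A·C_max)²).
n_e·A·C_max = 0.24 × 290 × 0.00046 = 0.03202 kg/m.
D = 0.57²/(4π × 88 × 0.03202²) = 0.287 m²/day.

0.287 m²/day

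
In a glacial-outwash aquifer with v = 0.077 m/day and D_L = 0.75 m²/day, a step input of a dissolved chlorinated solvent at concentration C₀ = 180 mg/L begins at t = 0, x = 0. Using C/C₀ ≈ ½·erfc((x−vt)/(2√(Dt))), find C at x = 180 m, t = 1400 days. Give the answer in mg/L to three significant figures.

For a continuous step input, C/C₀ ≈ ½·erfc((x−vt)/(2√(Dt))).
vt = 0.077 × 1400 = 107.8 m and 2√(Dt) = 2√(0.75 × 1400) = 64.81 m.
Argument (x−vt)/(2√(Dt)) = (180 − 107.8)/64.81 = 1.114; ½·erfc(1.114) = 0.05758.
C = 180 × 0.05758 = 10.4 mg/L.

10.4 mg/L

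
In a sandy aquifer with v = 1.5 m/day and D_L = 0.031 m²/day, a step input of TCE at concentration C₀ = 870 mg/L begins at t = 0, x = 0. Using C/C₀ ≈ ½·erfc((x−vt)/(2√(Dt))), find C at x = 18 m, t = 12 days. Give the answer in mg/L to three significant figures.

For a continuous step input, C/C₀ ≈ ½·erfc((x−vt)/(2√(Dt))).
vt = 1.5 × 12 = 18 m and 2√(Dt) = 2√(0.031 × 12) = 1.220 m.
Argument (x−vt)/(2√(Dt)) = (18 − 18)/1.220 = 0; ½·erfc(0) = 0.5000.
C = 870 × 0.5000 = 435 mg/L.

435 mg/L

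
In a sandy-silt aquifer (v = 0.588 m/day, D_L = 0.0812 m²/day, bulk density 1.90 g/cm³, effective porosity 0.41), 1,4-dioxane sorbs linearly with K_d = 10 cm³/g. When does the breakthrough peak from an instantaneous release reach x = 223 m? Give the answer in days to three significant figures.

Retardation factor R = 1 + ρ_b·K_d/n = 1 + 1.90 × 10/0.41 = 47.34.
Sorption retards both mechanisms: v_R = v/R = 0.01242 m/day, D_R = D/R = 0.001715 m²/day.
Peak time from v_R²t² + 2D_R t − x² = 0: t = (√(D_R² + v_R²x²) − D_R)/v_R².
√(D_R² + v_R²x²) = √(0.001715² + 0.01242² × 223²) = 2.770; v_R² = 0.0001543.
t = (2.770 − 0.001715)/0.0001543 = 17900 days.

17900 days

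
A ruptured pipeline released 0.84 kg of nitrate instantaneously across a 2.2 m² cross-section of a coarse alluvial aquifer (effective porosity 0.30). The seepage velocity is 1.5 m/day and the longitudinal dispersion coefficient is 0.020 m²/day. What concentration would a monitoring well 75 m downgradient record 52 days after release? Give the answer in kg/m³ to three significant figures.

For an instantaneous plane source, C(x,t) = M/(n_e·A·√(4πDt)) · exp(−(x−vt)²/(4Dt)), with n_e·A the pore (flow) area.
Plume center vt = 1.5 × 52 = 78 m, so the well at 75 m is 3 m upgradient of the peak.
√(4πDt) = 3.615 m, giving peak height M/(n_e·A·√(4πDt)) = 0.84/(0.30 × 2.2 × 3.615) = 0.3521 kg/m³.
(x−vt)²/(4Dt) = (-3)²/(4 × 0.020 × 52) = 2.163; exp(−2.163) = 0.1150.
C = 0.3521 × 0.1150 = 0.0405 kg/m³.

0.0405 kg/m³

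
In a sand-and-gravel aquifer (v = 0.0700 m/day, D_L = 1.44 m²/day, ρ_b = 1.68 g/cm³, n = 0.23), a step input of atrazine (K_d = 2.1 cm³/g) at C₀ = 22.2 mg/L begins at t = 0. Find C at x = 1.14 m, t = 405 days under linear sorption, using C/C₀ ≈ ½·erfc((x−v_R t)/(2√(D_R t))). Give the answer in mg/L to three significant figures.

11.7 mg/L

Retardation factor R = 1 + ρ_b·K_d/n = 1 + 1.68 × 2.1/0.23 = 16.34.
Sorption retards both mechanisms: v_R = v/R = 0.004284 m/day, D_R = D/R = 0.08813 m²/day.
v_R·t = 0.004284 × 405 = 1.73502 m; 2√(D_R t) = 11.95 m; argument = (1.14 − 1.73502)/11.95 = -0.04979.
C = C₀ × ½·erfc(-0.04979) = 22.2 × 0.5281 = 11.7 mg/L.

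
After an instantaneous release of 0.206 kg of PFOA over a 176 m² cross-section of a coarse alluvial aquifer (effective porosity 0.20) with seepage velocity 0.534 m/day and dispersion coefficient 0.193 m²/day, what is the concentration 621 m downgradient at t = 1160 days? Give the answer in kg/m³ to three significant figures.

For an instantaneous plane source, C(x,t) = M/(n_e·A·√(4πDt)) · exp(−(x−vt)²/(4Dt)), with n_e·A the pore (flow) area.
Plume center vt = 0.534 × 1160 = 619.44 m, so the well at 621 m is 1.56 m downgradient of the peak.
√(4πDt) = 53.04 m, giving peak height M/(n_e·A·√(4πDt)) = 0.206/(0.20 × 176 × 53.04) = 0.0001103 kg/m³.
(x−vt)²/(4Dt) = (1.56)²/(4 × 0.193 × 1160) = 0.002718; exp(−0.002718) = 0.9973.
C = 0.0001103 × 0.9973 = 0.000110 kg/m³.

0.000110 kg/m³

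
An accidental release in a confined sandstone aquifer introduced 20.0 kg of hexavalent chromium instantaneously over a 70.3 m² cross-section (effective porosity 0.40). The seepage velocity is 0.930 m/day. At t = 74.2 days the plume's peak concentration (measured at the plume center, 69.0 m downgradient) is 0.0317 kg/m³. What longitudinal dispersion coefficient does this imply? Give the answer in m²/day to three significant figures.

0.540 m²/day

At the plume center C_max = M/(n_e·A·√(4πDt)), so D = M²/(4πt·(n_e·A·C_max)²).
n_e·A·C_max = 0.40 × 70.3 × 0.0317 = 0.8914 kg/m.
D = 20.0²/(4π × 74.2 × 0.8914²) = 0.540 m²/day.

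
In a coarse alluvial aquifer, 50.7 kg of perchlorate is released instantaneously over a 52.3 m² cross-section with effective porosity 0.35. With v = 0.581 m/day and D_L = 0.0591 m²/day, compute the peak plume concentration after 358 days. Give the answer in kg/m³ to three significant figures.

The peak of an instantaneous 1D plume sits at x = vt; there the Gaussian factor is 1 and C_max = M/(n_e·A·√(4πDt)), where n_e·A is the pore area the mass is dissolved in.
√(4πDt) = √(4π × 0.0591 × 358) = 16.31 m, so C_max = 50.7/(0.35 × 52.3 × 16.31) = 0.170 kg/m³.

0.170 kg/m³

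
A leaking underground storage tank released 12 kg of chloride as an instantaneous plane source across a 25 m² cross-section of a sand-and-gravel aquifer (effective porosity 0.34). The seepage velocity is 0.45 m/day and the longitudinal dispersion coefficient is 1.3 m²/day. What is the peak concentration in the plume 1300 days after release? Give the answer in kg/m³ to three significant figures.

0.00969 kg/m³

The peak of an instantaneous 1D plume sits at x = vt; there the Gaussian factor is 1 and C_max = M/(n_e·A·√(4πDt)), where n_e·A is the pore area the mass is dissolved in.
√(4πDt) = √(4π × 1.3 × 1300) = 145.7 m, so C_max = 12/(0.34 × 25 × 145.7) = 0.00969 kg/m³.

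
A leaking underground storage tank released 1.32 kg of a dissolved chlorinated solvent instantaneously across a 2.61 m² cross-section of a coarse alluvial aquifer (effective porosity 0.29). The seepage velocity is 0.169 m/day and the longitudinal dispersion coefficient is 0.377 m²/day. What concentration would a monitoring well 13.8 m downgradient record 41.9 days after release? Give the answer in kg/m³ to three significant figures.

For an instantaneous plane source, C(x,t) = M/(n_e·A·√(4πDt)) · exp(−(x−vt)²/(4Dt)), with n_e·A the pore (flow) area.
Plume center vt = 0.169 × 41.9 = 7.0811 m, so the well at 13.8 m is 6.7189 m downgradient of the peak.
√(4πDt) = 14.09 m, giving peak height M/(n_e·A·√(4πDt)) = 1.32/(0.29 × 2.61 × 14.09) = 0.1238 kg/m³.
(x−vt)²/(4Dt) = (6.7189)²/(4 × 0.377 × 41.9) = 0.7145; exp(−0.7145) = 0.4894.
C = 0.1238 × 0.4894 = 0.0606 kg/m³.

0.0606 kg/m³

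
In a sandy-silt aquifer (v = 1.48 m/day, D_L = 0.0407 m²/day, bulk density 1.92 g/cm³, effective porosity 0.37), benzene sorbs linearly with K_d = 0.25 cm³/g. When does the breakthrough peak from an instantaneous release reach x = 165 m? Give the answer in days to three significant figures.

256 days

Retardation factor R = 1 + ρ_b·K_d/n = 1 + 1.92 × 0.25/0.37 = 2.297.
Sorption retards both mechanisms: v_R = v/R = 0.6443 m/day, D_R = D/R = 0.01772 m²/day.
Peak time from v_R²t² + 2D_R t − x² = 0: t = (√(D_R² + v_R²x²) − D_R)/v_R².
√(D_R² + v_R²x²) = √(0.01772² + 0.6443² × 165²) = 106.3; v_R² = 0.4151.
t = (106.3 − 0.01772)/0.4151 = 256 days.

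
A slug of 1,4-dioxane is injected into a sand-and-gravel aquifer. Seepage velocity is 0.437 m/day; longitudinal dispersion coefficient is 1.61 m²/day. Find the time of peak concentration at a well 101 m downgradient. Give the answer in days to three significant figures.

223 days

For the 1D instantaneous-source solution, setting ∂C/∂t = 0 at fixed x gives v²t² + 2Dt − x² = 0, so t = (√(D² + v²x²) − D)/v².
√(D² + v²x²) = √(1.61² + 0.437² × 101²) = 44.17; v² = 0.190969.
t = (44.17 − 1.61)/0.190969 = 223 days (vs. the pure-advection estimate x/v = 231 d).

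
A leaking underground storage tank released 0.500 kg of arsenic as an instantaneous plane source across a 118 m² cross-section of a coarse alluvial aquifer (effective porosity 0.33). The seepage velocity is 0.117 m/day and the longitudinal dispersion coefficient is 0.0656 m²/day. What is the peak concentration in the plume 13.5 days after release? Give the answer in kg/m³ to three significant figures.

0.00385 kg/m³

The peak of an instantaneous 1D plume sits at x = vt; there the Gaussian factor is 1 and C_max = M/(n_e·A·√(4πDt)), where n_e·A is the pore area the mass is dissolved in.
√(4πDt) = √(4π × 0.0656 × 13.5) = 3.336 m, so C_max = 0.500/(0.33 × 118 × 3.336) = 0.00385 kg/m³.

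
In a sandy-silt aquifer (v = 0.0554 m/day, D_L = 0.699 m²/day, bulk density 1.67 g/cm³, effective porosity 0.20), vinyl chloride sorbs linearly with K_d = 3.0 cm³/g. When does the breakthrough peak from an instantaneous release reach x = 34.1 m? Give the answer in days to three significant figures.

Retardation factor R = 1 + ρ_b·K_d/n = 1 + 1.67 × 3.0/0.20 = 26.05.
Sorption retards both mechanisms: v_R = v/R = 0.002127 m/day, D_R = D/R = 0.02683 m²/day.
Peak time from v_R²t² + 2D_R t − x² = 0: t = (√(D_R² + v_R²x²) − D_R)/v_R².
√(D_R² + v_R²x²) = √(0.02683² + 0.002127² × 34.1²) = 0.07733; v_R² = 4.524e-06.
t = (0.07733 − 0.02683)/4.524e-06 = 11200 days.

11200 days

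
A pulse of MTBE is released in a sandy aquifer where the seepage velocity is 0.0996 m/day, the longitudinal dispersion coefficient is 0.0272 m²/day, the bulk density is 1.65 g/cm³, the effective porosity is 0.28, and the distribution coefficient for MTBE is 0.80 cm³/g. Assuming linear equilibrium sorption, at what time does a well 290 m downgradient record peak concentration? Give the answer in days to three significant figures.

Retardation factor R = 1 + ρ_b·K_d/n = 1 + 1.65 × 0.80/0.28 = 5.714.
Sorption retards both mechanisms: v_R = v/R = 0.01743 m/day, D_R = D/R = 0.004760 m²/day.
Peak time from v_R²t² + 2D_R t − x² = 0: t = (√(D_R² + v_R²x²) − D_R)/v_R².
√(D_R² + v_R²x²) = √(0.004760² + 0.01743² × 290²) = 5.055; v_R² = 0.0003038.
t = (5.055 − 0.004760)/0.0003038 = 16600 days.

16600 days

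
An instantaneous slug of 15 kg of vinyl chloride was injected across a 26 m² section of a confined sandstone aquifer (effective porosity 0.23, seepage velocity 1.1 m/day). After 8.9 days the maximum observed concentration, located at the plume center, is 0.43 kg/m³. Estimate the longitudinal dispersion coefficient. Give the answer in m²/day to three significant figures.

0.304 m²/day

At the plume center C_max = M/(n_e·A·√(4πDt)), so D = M²/(4πt·(n_e·A·C_max)²).
n_e·A·C_max = 0.23 × 26 × 0.43 = 2.571 kg/m.
D = 15²/(4π × 8.9 × 2.571²) = 0.304 m²/day.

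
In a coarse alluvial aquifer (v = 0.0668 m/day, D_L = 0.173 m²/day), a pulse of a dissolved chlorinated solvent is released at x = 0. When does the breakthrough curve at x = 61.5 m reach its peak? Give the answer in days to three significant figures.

883 days

For the 1D instantaneous-source solution, setting ∂C/∂t = 0 at fixed x gives v²t² + 2Dt − x² = 0, so t = (√(D² + v²x²) − D)/v².
√(D² + v²x²) = √(0.173² + 0.0668² × 61.5²) = 4.112; v² = 0.00446224.
t = (4.112 − 0.173)/0.00446224 = 883 days (vs. the pure-advection estimate x/v = 921 d).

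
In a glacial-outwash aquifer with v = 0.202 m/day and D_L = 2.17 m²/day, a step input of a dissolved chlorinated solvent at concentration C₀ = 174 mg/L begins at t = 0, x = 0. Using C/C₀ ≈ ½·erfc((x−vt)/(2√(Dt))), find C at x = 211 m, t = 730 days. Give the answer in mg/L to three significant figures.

For a continuous step input, C/C₀ ≈ ½·erfc((x−vt)/(2√(Dt))).
vt = 0.202 × 730 = 147.46 m and 2√(Dt) = 2√(2.17 × 730) = 79.60 m.
Argument (x−vt)/(2√(Dt)) = (211 − 147.46)/79.60 = 0.7982; ½·erfc(0.7982) = 0.1295.
C = 174 × 0.1295 = 22.5 mg/L.

22.5 mg/L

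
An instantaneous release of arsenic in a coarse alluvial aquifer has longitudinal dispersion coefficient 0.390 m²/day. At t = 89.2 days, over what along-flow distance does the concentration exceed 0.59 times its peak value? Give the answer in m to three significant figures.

17.1 m

The plume is Gaussian with σ = √(2Dt) = √(2 × 0.390 × 89.2) = 8.341 m.
C/C_peak = exp(−Δx²/(2σ²)) = 0.59 ⇒ Δx = σ·√(−2 ln 0.59) = 8.341 × 1.027 = 8.566 m.
Width = 2Δx = 17.1 m.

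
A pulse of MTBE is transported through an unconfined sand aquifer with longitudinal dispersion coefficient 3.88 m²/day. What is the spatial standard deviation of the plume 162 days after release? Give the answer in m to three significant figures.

Dispersive spreading gives a Gaussian with σ² = 2Dt; advection only shifts the center.
σ = √(2 × 3.88 × 162) = 35.5 m.

35.5 m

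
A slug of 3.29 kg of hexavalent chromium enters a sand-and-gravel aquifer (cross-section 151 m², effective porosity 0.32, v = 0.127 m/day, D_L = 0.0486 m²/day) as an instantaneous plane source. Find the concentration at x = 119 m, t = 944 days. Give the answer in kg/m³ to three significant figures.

For an instantaneous plane source, C(x,t) = M/(n_e·A·√(4πDt)) · exp(−(x−vt)²/(4Dt)), with n_e·A the pore (flow) area.
Plume center vt = 0.127 × 944 = 119.888 m, so the well at 119 m is 0.888 m upgradient of the peak.
√(4πDt) = 24.01 m, giving peak height M/(n_e·A·√(4πDt)) = 3.29/(0.32 × 151 × 24.01) = 0.002836 kg/m³.
(x−vt)²/(4Dt) = (-0.888)²/(4 × 0.0486 × 944) = 0.004297; exp(−0.004297) = 0.9957.
C = 0.002836 × 0.9957 = 0.00282 kg/m³.

0.00282 kg/m³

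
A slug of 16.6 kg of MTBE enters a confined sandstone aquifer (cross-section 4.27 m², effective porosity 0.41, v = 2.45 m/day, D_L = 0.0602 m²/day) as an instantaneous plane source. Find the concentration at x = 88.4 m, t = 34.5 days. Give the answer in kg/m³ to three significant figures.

0.305 kg/m³

For an instantaneous plane source, C(x,t) = M/(n_e·A·√(4πDt)) · exp(−(x−vt)²/(4Dt)), with n_e·A the pore (flow) area.
Plume center vt = 2.45 × 34.5 = 84.525 m, so the well at 88.4 m is 3.875 m downgradient of the peak.
√(4πDt) = 5.109 m, giving peak height M/(n_e·A·√(4πDt)) = 16.6/(0.41 × 4.27 × 5.109) = 1.856 kg/m³.
(x−vt)²/(4Dt) = (3.875)²/(4 × 0.0602 × 34.5) = 1.807; exp(−1.807) = 0.1641.
C = 1.856 × 0.1641 = 0.305 kg/m³.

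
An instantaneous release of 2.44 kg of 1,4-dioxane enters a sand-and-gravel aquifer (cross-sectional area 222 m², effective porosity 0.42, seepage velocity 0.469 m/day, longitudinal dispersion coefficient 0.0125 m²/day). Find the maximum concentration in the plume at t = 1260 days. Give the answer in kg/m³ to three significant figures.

0.00186 kg/m³

The peak of an instantaneous 1D plume sits at x = vt; there the Gaussian factor is 1 and C_max = M/(n_e·A·√(4πDt)), where n_e·A is the pore area the mass is dissolved in.
√(4πDt) = √(4π × 0.0125 × 1260) = 14.07 m, so C_max = 2.44/(0.42 × 222 × 14.07) = 0.00186 kg/m³.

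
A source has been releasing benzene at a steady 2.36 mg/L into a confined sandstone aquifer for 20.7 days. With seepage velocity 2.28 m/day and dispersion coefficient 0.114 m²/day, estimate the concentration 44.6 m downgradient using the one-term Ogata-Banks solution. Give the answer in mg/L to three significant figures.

2.09 mg/L

For a continuous step input, C/C₀ ≈ ½·erfc((x−vt)/(2√(Dt))).
vt = 2.28 × 20.7 = 47.196 m and 2√(Dt) = 2√(0.114 × 20.7) = 3.072 m.
Argument (x−vt)/(2√(Dt)) = (44.6 − 47.196)/3.072 = -0.8451; ½·erfc(-0.8451) = 0.8840.
C = 2.36 × 0.8840 = 2.09 mg/L.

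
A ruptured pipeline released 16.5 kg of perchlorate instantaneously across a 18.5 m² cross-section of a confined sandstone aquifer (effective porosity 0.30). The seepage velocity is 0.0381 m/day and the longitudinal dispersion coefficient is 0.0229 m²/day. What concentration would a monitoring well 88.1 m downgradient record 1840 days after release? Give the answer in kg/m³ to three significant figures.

For an instantaneous plane source, C(x,t) = M/(n_e·A·√(4πDt)) · exp(−(x−vt)²/(4Dt)), with n_e·A the pore (flow) area.
Plume center vt = 0.0381 × 1840 = 70.104 m, so the well at 88.1 m is 17.996 m downgradient of the peak.
√(4πDt) = 23.01 m, giving peak height M/(n_e·A·√(4πDt)) = 16.5/(0.30 × 18.5 × 23.01) = 0.1292 kg/m³.
(x−vt)²/(4Dt) = (17.996)²/(4 × 0.0229 × 1840) = 1.921; exp(−1.921) = 0.1465.
C = 0.1292 × 0.1465 = 0.0189 kg/m³.

0.0189 kg/m³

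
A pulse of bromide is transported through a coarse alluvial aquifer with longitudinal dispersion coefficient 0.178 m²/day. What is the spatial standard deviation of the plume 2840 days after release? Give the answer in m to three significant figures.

31.8 m

Dispersive spreading gives a Gaussian with σ² = 2Dt; advection only shifts the center.
σ = √(2 × 0.178 × 2840) = 31.8 m.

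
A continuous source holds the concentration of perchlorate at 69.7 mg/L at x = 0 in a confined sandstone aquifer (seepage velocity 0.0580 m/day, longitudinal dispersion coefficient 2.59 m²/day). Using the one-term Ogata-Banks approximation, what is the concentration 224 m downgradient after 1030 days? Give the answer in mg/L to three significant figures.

0.855 mg/L

For a continuous step input, C/C₀ ≈ ½·erfc((x−vt)/(2√(Dt))).
vt = 0.0580 × 1030 = 59.74 m and 2√(Dt) = 2√(2.59 × 1030) = 103.3 m.
Argument (x−vt)/(2√(Dt)) = (224 − 59.74)/103.3 = 1.590; ½·erfc(1.590) = 0.01227.
C = 69.7 × 0.01227 = 0.855 mg/L.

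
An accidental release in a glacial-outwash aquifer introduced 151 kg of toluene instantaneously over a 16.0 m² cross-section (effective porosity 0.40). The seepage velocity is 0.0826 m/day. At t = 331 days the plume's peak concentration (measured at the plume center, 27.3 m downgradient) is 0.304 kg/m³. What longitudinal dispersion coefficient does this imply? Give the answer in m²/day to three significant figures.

1.45 m²/day

At the plume center C_max = M/(n_e·A·√(4πDt)), so D = M²/(4πt·(n_e·A·C_max)²).
n_e·A·C_max = 0.40 × 16.0 × 0.304 = 1.946 kg/m.
D = 151²/(4π × 331 × 1.946²) = 1.45 m²/day.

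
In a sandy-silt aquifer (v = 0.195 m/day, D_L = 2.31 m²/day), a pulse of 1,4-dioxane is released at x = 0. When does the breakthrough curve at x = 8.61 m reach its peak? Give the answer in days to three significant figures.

14.4 days

For the 1D instantaneous-source solution, setting ∂C/∂t = 0 at fixed x gives v²t² + 2Dt − x² = 0, so t = (√(D² + v²x²) − D)/v².
√(D² + v²x²) = √(2.31² + 0.195² × 8.61²) = 2.856; v² = 0.038025.
t = (2.856 − 2.31)/0.038025 = 14.4 days (vs. the pure-advection estimate x/v = 44.2 d).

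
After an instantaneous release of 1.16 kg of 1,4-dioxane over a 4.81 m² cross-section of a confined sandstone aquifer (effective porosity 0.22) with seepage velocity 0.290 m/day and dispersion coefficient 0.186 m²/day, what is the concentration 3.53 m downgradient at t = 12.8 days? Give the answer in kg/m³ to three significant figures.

0.200 kg/m³

For an instantaneous plane source, C(x,t) = M/(n_e·A·√(4πDt)) · exp(−(x−vt)²/(4Dt)), with n_e·A the pore (flow) area.
Plume center vt = 0.290 × 12.8 = 3.712 m, so the well at 3.53 m is 0.182 m upgradient of the peak.
√(4πDt) = 5.470 m, giving peak height M/(n_e·A·√(4πDt)) = 1.16/(0.22 × 4.81 × 5.470) = 0.2004 kg/m³.
(x−vt)²/(4Dt) = (-0.182)²/(4 × 0.186 × 12.8) = 0.003478; exp(−0.003478) = 0.9965.
C = 0.2004 × 0.9965 = 0.200 kg/m³.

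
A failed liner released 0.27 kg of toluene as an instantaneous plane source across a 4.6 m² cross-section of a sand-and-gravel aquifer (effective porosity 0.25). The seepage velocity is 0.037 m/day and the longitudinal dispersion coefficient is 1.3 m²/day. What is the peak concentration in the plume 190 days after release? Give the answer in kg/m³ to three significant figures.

0.00421 kg/m³

The peak of an instantaneous 1D plume sits at x = vt; there the Gaussian factor is 1 and C_max = M/(n_e·A·√(4πDt)), where n_e·A is the pore area the mass is dissolved in.
√(4πDt) = √(4π × 1.3 × 190) = 55.71 m, so C_max = 0.27/(0.25 × 4.6 × 55.71) = 0.00421 kg/m³.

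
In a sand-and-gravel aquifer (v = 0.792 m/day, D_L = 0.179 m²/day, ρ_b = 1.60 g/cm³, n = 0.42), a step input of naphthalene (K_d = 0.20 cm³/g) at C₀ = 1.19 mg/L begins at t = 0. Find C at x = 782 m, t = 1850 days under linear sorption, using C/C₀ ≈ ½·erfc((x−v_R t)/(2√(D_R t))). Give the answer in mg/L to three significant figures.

Retardation factor R = 1 + ρ_b·K_d/n = 1 + 1.60 × 0.20/0.42 = 1.762.
Sorption retards both mechanisms: v_R = v/R = 0.4495 m/day, D_R = D/R = 0.1016 m²/day.
v_R·t = 0.4495 × 1850 = 831.575 m; 2√(D_R t) = 27.42 m; argument = (782 − 831.575)/27.42 = -1.808.
C = C₀ × ½·erfc(-1.808) = 1.19 × 0.9947 = 1.18 mg/L.

1.18 mg/L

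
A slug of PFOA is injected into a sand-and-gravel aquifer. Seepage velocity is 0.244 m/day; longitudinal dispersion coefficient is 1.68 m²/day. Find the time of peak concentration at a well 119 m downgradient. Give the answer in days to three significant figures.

460 days

For the 1D instantaneous-source solution, setting ∂C/∂t = 0 at fixed x gives v²t² + 2Dt − x² = 0, so t = (√(D² + v²x²) − D)/v².
√(D² + v²x²) = √(1.68² + 0.244² × 119²) = 29.08; v² = 0.059536.
t = (29.08 − 1.68)/0.059536 = 460 days (vs. the pure-advection estimate x/v = 488 d).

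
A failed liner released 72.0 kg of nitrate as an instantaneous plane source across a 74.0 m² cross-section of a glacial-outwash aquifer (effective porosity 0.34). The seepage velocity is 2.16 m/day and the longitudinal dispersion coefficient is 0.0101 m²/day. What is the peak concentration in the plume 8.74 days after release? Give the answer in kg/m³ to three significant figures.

2.72 kg/m³

The peak of an instantaneous 1D plume sits at x = vt; there the Gaussian factor is 1 and C_max = M/(n_e·A·√(4πDt)), where n_e·A is the pore area the mass is dissolved in.
√(4πDt) = √(4π × 0.0101 × 8.74) = 1.053 m, so C_max = 72.0/(0.34 × 74.0 × 1.053) = 2.72 kg/m³.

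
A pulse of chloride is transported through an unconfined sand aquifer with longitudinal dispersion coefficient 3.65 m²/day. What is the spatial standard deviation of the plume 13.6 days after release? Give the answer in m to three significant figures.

9.96 m

Dispersive spreading gives a Gaussian with σ² = 2Dt; advection only shifts the center.
σ = √(2 × 3.65 × 13.6) = 9.96 m.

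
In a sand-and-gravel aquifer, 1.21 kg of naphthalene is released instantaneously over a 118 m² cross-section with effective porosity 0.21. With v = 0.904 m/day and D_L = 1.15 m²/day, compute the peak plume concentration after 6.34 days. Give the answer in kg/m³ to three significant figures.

0.00510 kg/m³

The peak of an instantaneous 1D plume sits at x = vt; there the Gaussian factor is 1 and C_max = M/(n_e·A·√(4πDt)), where n_e·A is the pore area the mass is dissolved in.
√(4πDt) = √(4π × 1.15 × 6.34) = 9.572 m, so C_max = 1.21/(0.21 × 118 × 9.572) = 0.00510 kg/m³.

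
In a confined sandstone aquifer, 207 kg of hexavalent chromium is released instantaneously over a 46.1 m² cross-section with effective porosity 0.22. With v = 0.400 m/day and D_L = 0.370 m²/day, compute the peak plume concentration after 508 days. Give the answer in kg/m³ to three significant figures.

0.420 kg/m³

The peak of an instantaneous 1D plume sits at x = vt; there the Gaussian factor is 1 and C_max = M/(n_e·A·√(4πDt)), where n_e·A is the pore area the mass is dissolved in.
√(4πDt) = √(4π × 0.370 × 508) = 48.60 m, so C_max = 207/(0.22 × 46.1 × 48.60) = 0.420 kg/m³.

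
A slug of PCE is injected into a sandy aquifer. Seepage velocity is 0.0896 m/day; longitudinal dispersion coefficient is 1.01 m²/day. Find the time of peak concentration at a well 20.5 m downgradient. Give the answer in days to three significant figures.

For the 1D instantaneous-source solution, setting ∂C/∂t = 0 at fixed x gives v²t² + 2Dt − x² = 0, so t = (√(D² + v²x²) − D)/v².
√(D² + v²x²) = √(1.01² + 0.0896² × 20.5²) = 2.096; v² = 0.00802816.
t = (2.096 − 1.01)/0.00802816 = 135 days (vs. the pure-advection estimate x/v = 229 d).

135 days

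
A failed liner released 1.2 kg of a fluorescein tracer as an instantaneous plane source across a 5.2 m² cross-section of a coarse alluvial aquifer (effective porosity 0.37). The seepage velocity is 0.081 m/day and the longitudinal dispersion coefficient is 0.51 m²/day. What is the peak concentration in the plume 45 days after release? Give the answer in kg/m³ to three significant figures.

0.0367 kg/m³

The peak of an instantaneous 1D plume sits at x = vt; there the Gaussian factor is 1 and C_max = M/(n_e·A·√(4πDt)), where n_e·A is the pore area the mass is dissolved in.
√(4πDt) = √(4π × 0.51 × 45) = 16.98 m, so C_max = 1.2/(0.37 × 5.2 × 16.98) = 0.0367 kg/m³.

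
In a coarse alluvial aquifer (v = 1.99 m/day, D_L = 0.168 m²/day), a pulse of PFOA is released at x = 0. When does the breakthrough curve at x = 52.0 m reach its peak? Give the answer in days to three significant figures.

For the 1D instantaneous-source solution, setting ∂C/∂t = 0 at fixed x gives v²t² + 2Dt − x² = 0, so t = (√(D² + v²x²) − D)/v².
√(D² + v²x²) = √(0.168² + 1.99² × 52.0²) = 103.5; v² = 3.9601.
t = (103.5 − 0.168)/3.9601 = 26.1 days (vs. the pure-advection estimate x/v = 26.1 d).

26.1 days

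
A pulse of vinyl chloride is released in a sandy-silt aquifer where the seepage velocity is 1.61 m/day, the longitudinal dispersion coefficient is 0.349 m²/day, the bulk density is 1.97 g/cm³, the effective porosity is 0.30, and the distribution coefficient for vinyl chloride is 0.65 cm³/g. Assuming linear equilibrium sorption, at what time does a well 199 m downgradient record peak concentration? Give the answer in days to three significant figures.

650 days

Retardation factor R = 1 + ρ_b·K_d/n = 1 + 1.97 × 0.65/0.30 = 5.268.
Sorption retards both mechanisms: v_R = v/R = 0.3056 m/day, D_R = D/R = 0.06625 m²/day.
Peak time from v_R²t² + 2D_R t − x² = 0: t = (√(D_R² + v_R²x²) − D_R)/v_R².
√(D_R² + v_R²x²) = √(0.06625² + 0.3056² × 199²) = 60.81; v_R² = 0.09339.
t = (60.81 − 0.06625)/0.09339 = 650 days.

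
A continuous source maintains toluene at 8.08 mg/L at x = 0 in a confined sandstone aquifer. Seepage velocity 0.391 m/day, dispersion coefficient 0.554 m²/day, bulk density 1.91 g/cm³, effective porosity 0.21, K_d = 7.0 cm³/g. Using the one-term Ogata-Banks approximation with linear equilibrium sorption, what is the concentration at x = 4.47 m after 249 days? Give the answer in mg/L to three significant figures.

0.611 mg/L

Retardation factor R = 1 + ρ_b·K_d/n = 1 + 1.91 × 7.0/0.21 = 64.67.
Sorption retards both mechanisms: v_R = v/R = 0.006046 m/day, D_R = D/R = 0.008567 m²/day.
v_R·t = 0.006046 × 249 = 1.505454 m; 2√(D_R t) = 2.921 m; argument = (4.47 − 1.505454)/2.921 = 1.015.
C = C₀ × ½·erfc(1.015) = 8.08 × 0.07558 = 0.611 mg/L.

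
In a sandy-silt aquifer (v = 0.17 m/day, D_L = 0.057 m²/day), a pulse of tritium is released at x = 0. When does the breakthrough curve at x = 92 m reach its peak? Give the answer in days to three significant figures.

For the 1D instantaneous-source solution, setting ∂C/∂t = 0 at fixed x gives v²t² + 2Dt − x² = 0, so t = (√(D² + v²x²) − D)/v².
√(D² + v²x²) = √(0.057² + 0.17² × 92²) = 15.64; v² = 0.0289.
t = (15.64 − 0.057)/0.0289 = 539 days (vs. the pure-advection estimate x/v = 541 d).

539 days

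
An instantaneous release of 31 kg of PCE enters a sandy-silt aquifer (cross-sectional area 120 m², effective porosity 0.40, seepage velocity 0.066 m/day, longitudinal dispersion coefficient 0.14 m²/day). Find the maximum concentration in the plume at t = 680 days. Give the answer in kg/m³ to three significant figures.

The peak of an instantaneous 1D plume sits at x = vt; there the Gaussian factor is 1 and C_max = M/(n_e·A·√(4πDt)), where n_e·A is the pore area the mass is dissolved in.
√(4πDt) = √(4π × 0.14 × 680) = 34.59 m, so C_max = 31/(0.40 × 120 × 34.59) = 0.0187 kg/m³.

0.0187 kg/m³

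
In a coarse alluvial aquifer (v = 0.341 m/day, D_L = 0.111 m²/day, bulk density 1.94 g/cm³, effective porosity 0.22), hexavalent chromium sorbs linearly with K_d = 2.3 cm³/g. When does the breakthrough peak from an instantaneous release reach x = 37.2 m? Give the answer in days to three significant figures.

Retardation factor R = 1 + ρ_b·K_d/n = 1 + 1.94 × 2.3/0.22 = 21.28.
Sorption retards both mechanisms: v_R = v/R = 0.01602 m/day, D_R = D/R = 0.005216 m²/day.
Peak time from v_R²t² + 2D_R t − x² = 0: t = (√(D_R² + v_R²x²) − D_R)/v_R².
√(D_R² + v_R²x²) = √(0.005216² + 0.01602² × 37.2²) = 0.5960; v_R² = 0.0002566.
t = (0.5960 − 0.005216)/0.0002566 = 2300 days.

2300 days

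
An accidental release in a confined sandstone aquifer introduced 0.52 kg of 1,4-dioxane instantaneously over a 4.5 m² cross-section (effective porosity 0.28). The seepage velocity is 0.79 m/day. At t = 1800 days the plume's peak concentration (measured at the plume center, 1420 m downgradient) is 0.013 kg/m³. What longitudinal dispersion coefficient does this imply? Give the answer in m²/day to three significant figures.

0.0446 m²/day

At the plume center C_max = M/(n_e·A·√(4πDt)), so D = M²/(4πt·(n_e·A·C_max)²).
n_e·A·C_max = 0.28 × 4.5 × 0.013 = 0.01638 kg/m.
D = 0.52²/(4π × 1800 × 0.01638²) = 0.0446 m²/day.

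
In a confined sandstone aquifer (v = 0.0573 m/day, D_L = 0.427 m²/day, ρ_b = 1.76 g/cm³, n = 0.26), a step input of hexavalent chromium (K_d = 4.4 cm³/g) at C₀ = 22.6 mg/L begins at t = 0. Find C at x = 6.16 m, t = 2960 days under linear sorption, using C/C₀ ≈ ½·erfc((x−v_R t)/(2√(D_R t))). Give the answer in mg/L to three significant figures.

10.7 mg/L

Retardation factor R = 1 + ρ_b·K_d/n = 1 + 1.76 × 4.4/0.26 = 30.78.
Sorption retards both mechanisms: v_R = v/R = 0.001862 m/day, D_R = D/R = 0.01387 m²/day.
v_R·t = 0.001862 × 2960 = 5.51152 m; 2√(D_R t) = 12.81 m; argument = (6.16 − 5.51152)/12.81 = 0.05062.
C = C₀ × ½·erfc(0.05062) = 22.6 × 0.4715 = 10.7 mg/L.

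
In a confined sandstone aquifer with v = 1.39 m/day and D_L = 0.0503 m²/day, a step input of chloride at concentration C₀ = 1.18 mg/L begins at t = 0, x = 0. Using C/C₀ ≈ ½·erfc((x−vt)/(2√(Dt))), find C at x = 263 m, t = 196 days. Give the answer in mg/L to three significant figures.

For a continuous step input, C/C₀ ≈ ½·erfc((x−vt)/(2√(Dt))).
vt = 1.39 × 196 = 272.44 m and 2√(Dt) = 2√(0.0503 × 196) = 6.280 m.
Argument (x−vt)/(2√(Dt)) = (263 − 272.44)/6.280 = -1.503; ½·erfc(-1.503) = 0.9832.
C = 1.18 × 0.9832 = 1.16 mg/L.

1.16 mg/L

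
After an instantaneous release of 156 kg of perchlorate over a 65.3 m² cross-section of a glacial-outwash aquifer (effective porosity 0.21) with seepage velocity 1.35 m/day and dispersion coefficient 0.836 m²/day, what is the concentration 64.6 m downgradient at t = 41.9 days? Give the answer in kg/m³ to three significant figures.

0.342 kg/m³

For an instantaneous plane source, C(x,t) = M/(n_e·A·√(4πDt)) · exp(−(x−vt)²/(4Dt)), with n_e·A the pore (flow) area.
Plume center vt = 1.35 × 41.9 = 56.565 m, so the well at 64.6 m is 8.035 m downgradient of the peak.
√(4πDt) = 20.98 m, giving peak height M/(n_e·A·√(4πDt)) = 156/(0.21 × 65.3 × 20.98) = 0.5422 kg/m³.
(x−vt)²/(4Dt) = (8.035)²/(4 × 0.836 × 41.9) = 0.4608; exp(−0.4608) = 0.6308.
C = 0.5422 × 0.6308 = 0.342 kg/m³.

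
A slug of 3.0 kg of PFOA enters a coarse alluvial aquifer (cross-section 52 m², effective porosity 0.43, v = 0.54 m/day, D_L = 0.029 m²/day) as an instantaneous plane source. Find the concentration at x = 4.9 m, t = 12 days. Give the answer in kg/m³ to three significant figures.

For an instantaneous plane source, C(x,t) = M/(n_e·A·√(4πDt)) · exp(−(x−vt)²/(4Dt)), with n_e·A the pore (flow) area.
Plume center vt = 0.54 × 12 = 6.48 m, so the well at 4.9 m is 1.58 m upgradient of the peak.
√(4πDt) = 2.091 m, giving peak height M/(n_e·A·√(4πDt)) = 3.0/(0.43 × 52 × 2.091) = 0.06416 kg/m³.
(x−vt)²/(4Dt) = (-1.58)²/(4 × 0.029 × 12) = 1.793; exp(−1.793) = 0.1665.
C = 0.06416 × 0.1665 = 0.0107 kg/m³.

0.0107 kg/m³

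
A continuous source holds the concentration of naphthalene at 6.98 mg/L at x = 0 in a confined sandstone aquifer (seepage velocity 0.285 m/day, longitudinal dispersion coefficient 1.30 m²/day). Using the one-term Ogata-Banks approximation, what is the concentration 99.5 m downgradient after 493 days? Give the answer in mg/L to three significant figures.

6.10 mg/L

For a continuous step input, C/C₀ ≈ ½·erfc((x−vt)/(2√(Dt))).
vt = 0.285 × 493 = 140.505 m and 2√(Dt) = 2√(1.30 × 493) = 50.63 m.
Argument (x−vt)/(2√(Dt)) = (99.5 − 140.505)/50.63 = -0.8099; ½·erfc(-0.8099) = 0.8740.
C = 6.98 × 0.8740 = 6.10 mg/L.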